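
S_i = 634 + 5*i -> [634, 639, 644, 649, 654]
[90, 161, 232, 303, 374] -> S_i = 90 + 71*i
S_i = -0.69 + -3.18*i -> [-0.69, -3.87, -7.05, -10.23, -13.41]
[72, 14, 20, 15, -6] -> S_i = Random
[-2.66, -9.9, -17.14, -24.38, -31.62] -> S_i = -2.66 + -7.24*i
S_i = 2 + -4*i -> [2, -2, -6, -10, -14]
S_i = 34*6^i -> [34, 204, 1224, 7344, 44064]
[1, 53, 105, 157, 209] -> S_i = 1 + 52*i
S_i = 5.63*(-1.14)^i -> [5.63, -6.42, 7.32, -8.34, 9.51]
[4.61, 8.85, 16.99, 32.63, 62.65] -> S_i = 4.61*1.92^i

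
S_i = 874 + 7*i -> [874, 881, 888, 895, 902]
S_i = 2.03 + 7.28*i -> [2.03, 9.31, 16.59, 23.87, 31.15]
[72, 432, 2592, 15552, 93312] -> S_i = 72*6^i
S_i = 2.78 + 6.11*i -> [2.78, 8.89, 15.0, 21.11, 27.22]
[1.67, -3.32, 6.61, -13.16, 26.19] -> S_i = 1.67*(-1.99)^i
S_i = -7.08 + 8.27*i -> [-7.08, 1.19, 9.46, 17.73, 26.0]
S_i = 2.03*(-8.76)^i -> [2.03, -17.78, 155.78, -1364.61, 11953.98]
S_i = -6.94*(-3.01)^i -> [-6.94, 20.89, -62.88, 189.26, -569.67]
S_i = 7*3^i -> [7, 21, 63, 189, 567]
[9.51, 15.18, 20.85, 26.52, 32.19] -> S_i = 9.51 + 5.67*i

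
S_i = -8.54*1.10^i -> [-8.54, -9.39, -10.33, -11.37, -12.5]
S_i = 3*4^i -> [3, 12, 48, 192, 768]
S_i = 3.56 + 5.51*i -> [3.56, 9.07, 14.58, 20.09, 25.6]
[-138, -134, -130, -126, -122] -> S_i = -138 + 4*i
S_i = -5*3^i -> [-5, -15, -45, -135, -405]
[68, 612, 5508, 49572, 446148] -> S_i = 68*9^i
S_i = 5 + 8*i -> [5, 13, 21, 29, 37]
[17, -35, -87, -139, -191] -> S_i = 17 + -52*i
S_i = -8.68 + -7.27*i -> [-8.68, -15.95, -23.22, -30.49, -37.76]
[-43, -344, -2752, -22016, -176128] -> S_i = -43*8^i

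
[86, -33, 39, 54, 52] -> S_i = Random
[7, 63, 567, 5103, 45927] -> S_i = 7*9^i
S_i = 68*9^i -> [68, 612, 5508, 49572, 446148]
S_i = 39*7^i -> [39, 273, 1911, 13377, 93639]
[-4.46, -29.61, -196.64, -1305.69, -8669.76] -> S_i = -4.46*6.64^i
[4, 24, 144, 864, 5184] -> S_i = 4*6^i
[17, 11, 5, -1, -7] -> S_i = 17 + -6*i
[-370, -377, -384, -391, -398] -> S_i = -370 + -7*i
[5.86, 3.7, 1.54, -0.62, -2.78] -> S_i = 5.86 + -2.16*i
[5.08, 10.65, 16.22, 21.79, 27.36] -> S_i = 5.08 + 5.57*i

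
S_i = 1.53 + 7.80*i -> [1.53, 9.33, 17.13, 24.93, 32.73]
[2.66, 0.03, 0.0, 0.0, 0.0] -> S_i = 2.66*0.01^i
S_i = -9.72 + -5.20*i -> [-9.72, -14.92, -20.12, -25.32, -30.52]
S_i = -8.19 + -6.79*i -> [-8.19, -14.98, -21.77, -28.56, -35.35]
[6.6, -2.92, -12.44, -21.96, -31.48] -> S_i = 6.60 + -9.52*i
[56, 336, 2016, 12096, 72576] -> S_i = 56*6^i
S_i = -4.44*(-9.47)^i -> [-4.44, 42.05, -398.18, 3770.79, -35709.43]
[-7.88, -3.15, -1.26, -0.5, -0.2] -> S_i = -7.88*0.40^i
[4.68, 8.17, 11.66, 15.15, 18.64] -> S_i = 4.68 + 3.49*i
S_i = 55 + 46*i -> [55, 101, 147, 193, 239]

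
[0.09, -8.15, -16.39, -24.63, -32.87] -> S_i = 0.09 + -8.24*i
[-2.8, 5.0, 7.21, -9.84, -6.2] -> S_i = Random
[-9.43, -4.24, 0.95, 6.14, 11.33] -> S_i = -9.43 + 5.19*i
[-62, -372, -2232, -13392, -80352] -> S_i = -62*6^i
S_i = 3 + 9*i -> [3, 12, 21, 30, 39]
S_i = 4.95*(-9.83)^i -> [4.95, -48.66, 478.31, -4701.82, 46218.86]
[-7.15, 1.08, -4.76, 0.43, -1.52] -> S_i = Random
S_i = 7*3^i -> [7, 21, 63, 189, 567]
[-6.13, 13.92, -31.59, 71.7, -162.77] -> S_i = -6.13*(-2.27)^i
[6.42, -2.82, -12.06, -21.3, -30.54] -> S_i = 6.42 + -9.24*i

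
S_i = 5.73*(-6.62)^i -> [5.73, -37.93, 251.11, -1662.37, 11004.91]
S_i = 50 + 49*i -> [50, 99, 148, 197, 246]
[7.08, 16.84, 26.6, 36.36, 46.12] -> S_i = 7.08 + 9.76*i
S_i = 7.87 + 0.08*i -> [7.87, 7.95, 8.03, 8.11, 8.19]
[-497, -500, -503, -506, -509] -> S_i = -497 + -3*i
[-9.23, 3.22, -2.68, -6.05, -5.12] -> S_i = Random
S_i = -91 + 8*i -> [-91, -83, -75, -67, -59]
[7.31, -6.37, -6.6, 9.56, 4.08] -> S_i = Random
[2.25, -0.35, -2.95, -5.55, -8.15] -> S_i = 2.25 + -2.60*i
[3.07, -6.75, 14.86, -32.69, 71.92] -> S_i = 3.07*(-2.20)^i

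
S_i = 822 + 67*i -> [822, 889, 956, 1023, 1090]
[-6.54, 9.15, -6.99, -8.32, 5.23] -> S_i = Random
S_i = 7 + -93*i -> [7, -86, -179, -272, -365]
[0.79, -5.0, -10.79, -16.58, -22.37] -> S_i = 0.79 + -5.79*i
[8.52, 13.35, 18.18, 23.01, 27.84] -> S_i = 8.52 + 4.83*i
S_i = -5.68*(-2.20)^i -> [-5.68, 12.5, -27.49, 60.48, -133.06]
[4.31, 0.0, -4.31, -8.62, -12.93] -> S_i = 4.31 + -4.31*i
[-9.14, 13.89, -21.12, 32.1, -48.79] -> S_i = -9.14*(-1.52)^i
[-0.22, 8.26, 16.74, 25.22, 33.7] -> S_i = -0.22 + 8.48*i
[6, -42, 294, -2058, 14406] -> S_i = 6*-7^i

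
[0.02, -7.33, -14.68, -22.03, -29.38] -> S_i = 0.02 + -7.35*i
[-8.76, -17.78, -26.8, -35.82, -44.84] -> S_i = -8.76 + -9.02*i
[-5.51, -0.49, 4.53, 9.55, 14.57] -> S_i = -5.51 + 5.02*i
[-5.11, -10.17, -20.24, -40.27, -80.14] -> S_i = -5.11*1.99^i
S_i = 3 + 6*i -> [3, 9, 15, 21, 27]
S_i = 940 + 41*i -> [940, 981, 1022, 1063, 1104]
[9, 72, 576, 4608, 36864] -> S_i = 9*8^i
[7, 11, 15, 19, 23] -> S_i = 7 + 4*i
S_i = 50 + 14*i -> [50, 64, 78, 92, 106]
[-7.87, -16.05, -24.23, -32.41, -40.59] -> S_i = -7.87 + -8.18*i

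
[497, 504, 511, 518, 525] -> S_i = 497 + 7*i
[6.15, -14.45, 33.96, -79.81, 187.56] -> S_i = 6.15*(-2.35)^i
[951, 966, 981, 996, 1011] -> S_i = 951 + 15*i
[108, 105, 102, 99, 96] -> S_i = 108 + -3*i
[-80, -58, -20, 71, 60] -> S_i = Random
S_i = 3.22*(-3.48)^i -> [3.22, -11.21, 39.0, -135.7, 472.25]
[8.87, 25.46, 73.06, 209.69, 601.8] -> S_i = 8.87*2.87^i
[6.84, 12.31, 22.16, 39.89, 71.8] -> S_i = 6.84*1.80^i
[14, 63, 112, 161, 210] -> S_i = 14 + 49*i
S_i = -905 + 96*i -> [-905, -809, -713, -617, -521]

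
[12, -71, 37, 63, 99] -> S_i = Random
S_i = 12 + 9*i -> [12, 21, 30, 39, 48]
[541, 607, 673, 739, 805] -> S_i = 541 + 66*i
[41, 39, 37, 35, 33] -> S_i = 41 + -2*i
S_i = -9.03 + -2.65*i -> [-9.03, -11.68, -14.33, -16.98, -19.63]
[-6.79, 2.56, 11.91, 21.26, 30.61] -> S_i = -6.79 + 9.35*i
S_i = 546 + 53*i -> [546, 599, 652, 705, 758]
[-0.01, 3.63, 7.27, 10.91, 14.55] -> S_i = -0.01 + 3.64*i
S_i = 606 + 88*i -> [606, 694, 782, 870, 958]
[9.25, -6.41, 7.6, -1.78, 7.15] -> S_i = Random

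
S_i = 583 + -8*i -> [583, 575, 567, 559, 551]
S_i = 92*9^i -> [92, 828, 7452, 67068, 603612]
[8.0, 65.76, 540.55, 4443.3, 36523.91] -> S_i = 8.00*8.22^i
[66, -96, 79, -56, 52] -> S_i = Random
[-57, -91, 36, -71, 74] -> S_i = Random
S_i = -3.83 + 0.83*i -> [-3.83, -3.0, -2.17, -1.34, -0.51]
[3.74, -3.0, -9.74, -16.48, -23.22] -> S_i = 3.74 + -6.74*i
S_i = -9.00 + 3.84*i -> [-9.0, -5.16, -1.32, 2.52, 6.36]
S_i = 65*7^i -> [65, 455, 3185, 22295, 156065]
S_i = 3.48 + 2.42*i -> [3.48, 5.9, 8.32, 10.74, 13.16]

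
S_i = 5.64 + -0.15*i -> [5.64, 5.49, 5.34, 5.19, 5.04]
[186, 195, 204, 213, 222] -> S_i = 186 + 9*i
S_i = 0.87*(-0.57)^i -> [0.87, -0.5, 0.28, -0.16, 0.09]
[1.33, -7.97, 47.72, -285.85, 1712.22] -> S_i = 1.33*(-5.99)^i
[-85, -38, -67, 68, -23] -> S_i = Random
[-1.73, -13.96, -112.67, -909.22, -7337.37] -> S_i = -1.73*8.07^i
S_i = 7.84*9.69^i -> [7.84, 75.97, 736.15, 7133.25, 69121.18]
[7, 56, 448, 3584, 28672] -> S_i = 7*8^i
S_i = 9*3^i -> [9, 27, 81, 243, 729]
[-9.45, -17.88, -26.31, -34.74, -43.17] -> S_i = -9.45 + -8.43*i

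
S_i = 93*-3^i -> [93, -279, 837, -2511, 7533]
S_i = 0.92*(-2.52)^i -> [0.92, -2.32, 5.84, -14.72, 37.1]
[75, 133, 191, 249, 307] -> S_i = 75 + 58*i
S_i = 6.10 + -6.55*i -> [6.1, -0.45, -7.0, -13.55, -20.1]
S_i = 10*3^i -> [10, 30, 90, 270, 810]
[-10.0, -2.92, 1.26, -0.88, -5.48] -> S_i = Random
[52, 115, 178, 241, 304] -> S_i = 52 + 63*i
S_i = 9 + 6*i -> [9, 15, 21, 27, 33]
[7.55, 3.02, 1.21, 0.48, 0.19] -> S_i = 7.55*0.40^i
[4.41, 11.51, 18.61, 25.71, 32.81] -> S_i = 4.41 + 7.10*i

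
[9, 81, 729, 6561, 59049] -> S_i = 9*9^i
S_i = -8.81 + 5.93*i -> [-8.81, -2.88, 3.05, 8.98, 14.91]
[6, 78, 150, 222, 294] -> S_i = 6 + 72*i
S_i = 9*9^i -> [9, 81, 729, 6561, 59049]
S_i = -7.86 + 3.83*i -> [-7.86, -4.03, -0.2, 3.63, 7.46]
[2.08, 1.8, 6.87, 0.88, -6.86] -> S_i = Random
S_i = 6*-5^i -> [6, -30, 150, -750, 3750]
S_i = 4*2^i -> [4, 8, 16, 32, 64]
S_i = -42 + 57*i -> [-42, 15, 72, 129, 186]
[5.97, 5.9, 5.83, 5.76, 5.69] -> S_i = 5.97 + -0.07*i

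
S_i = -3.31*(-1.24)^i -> [-3.31, 4.1, -5.09, 6.31, -7.83]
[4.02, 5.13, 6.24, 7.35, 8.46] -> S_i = 4.02 + 1.11*i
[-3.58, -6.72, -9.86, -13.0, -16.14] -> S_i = -3.58 + -3.14*i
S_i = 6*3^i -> [6, 18, 54, 162, 486]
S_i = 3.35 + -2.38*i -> [3.35, 0.97, -1.41, -3.79, -6.17]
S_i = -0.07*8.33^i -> [-0.07, -0.58, -4.86, -40.46, -337.04]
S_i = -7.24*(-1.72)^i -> [-7.24, 12.45, -21.42, 36.84, -63.37]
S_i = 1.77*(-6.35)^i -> [1.77, -11.24, 71.37, -453.2, 2877.85]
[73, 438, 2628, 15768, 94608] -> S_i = 73*6^i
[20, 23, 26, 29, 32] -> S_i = 20 + 3*i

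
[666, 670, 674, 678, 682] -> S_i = 666 + 4*i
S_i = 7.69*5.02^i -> [7.69, 38.6, 193.79, 972.83, 4883.61]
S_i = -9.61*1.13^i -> [-9.61, -10.86, -12.27, -13.87, -15.67]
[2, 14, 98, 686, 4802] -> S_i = 2*7^i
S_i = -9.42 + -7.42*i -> [-9.42, -16.84, -24.26, -31.68, -39.1]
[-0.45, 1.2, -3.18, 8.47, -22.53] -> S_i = -0.45*(-2.66)^i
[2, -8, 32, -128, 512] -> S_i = 2*-4^i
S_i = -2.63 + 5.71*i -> [-2.63, 3.08, 8.79, 14.5, 20.21]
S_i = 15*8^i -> [15, 120, 960, 7680, 61440]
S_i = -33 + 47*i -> [-33, 14, 61, 108, 155]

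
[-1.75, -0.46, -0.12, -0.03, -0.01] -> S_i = -1.75*0.26^i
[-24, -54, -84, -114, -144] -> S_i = -24 + -30*i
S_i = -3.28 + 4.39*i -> [-3.28, 1.11, 5.5, 9.89, 14.28]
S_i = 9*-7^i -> [9, -63, 441, -3087, 21609]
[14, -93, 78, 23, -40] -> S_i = Random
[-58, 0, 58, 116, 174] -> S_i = -58 + 58*i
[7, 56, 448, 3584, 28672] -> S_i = 7*8^i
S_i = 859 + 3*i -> [859, 862, 865, 868, 871]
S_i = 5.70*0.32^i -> [5.7, 1.82, 0.58, 0.19, 0.06]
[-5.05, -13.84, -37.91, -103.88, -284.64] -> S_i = -5.05*2.74^i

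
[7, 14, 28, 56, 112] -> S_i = 7*2^i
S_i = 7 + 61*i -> [7, 68, 129, 190, 251]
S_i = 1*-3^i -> [1, -3, 9, -27, 81]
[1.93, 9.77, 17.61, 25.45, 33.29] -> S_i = 1.93 + 7.84*i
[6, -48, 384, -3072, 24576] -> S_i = 6*-8^i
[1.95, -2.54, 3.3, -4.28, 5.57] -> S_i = 1.95*(-1.30)^i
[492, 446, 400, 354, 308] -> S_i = 492 + -46*i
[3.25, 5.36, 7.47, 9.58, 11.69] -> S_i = 3.25 + 2.11*i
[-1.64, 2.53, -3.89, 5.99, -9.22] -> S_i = -1.64*(-1.54)^i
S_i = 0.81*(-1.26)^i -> [0.81, -1.02, 1.29, -1.62, 2.04]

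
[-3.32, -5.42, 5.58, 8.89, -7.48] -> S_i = Random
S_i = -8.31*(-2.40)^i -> [-8.31, 19.94, -47.87, 114.88, -275.71]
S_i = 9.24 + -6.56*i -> [9.24, 2.68, -3.88, -10.44, -17.0]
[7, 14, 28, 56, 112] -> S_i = 7*2^i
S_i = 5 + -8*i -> [5, -3, -11, -19, -27]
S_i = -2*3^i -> [-2, -6, -18, -54, -162]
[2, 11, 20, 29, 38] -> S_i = 2 + 9*i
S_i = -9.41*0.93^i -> [-9.41, -8.75, -8.14, -7.57, -7.04]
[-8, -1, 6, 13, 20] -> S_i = -8 + 7*i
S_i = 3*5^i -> [3, 15, 75, 375, 1875]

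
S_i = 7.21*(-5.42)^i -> [7.21, -39.08, 211.8, -1147.98, 6222.03]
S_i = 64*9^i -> [64, 576, 5184, 46656, 419904]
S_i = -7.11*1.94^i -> [-7.11, -13.79, -26.76, -51.91, -100.71]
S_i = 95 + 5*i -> [95, 100, 105, 110, 115]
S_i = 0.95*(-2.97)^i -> [0.95, -2.82, 8.38, -24.89, 73.92]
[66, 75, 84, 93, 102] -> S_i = 66 + 9*i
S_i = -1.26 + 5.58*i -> [-1.26, 4.32, 9.9, 15.48, 21.06]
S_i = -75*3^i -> [-75, -225, -675, -2025, -6075]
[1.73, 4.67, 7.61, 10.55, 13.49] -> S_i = 1.73 + 2.94*i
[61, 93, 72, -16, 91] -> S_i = Random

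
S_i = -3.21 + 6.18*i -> [-3.21, 2.97, 9.15, 15.33, 21.51]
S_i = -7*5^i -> [-7, -35, -175, -875, -4375]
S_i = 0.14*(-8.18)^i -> [0.14, -1.15, 9.37, -76.63, 626.82]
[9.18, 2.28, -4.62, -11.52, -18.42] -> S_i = 9.18 + -6.90*i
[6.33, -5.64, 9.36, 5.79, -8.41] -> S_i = Random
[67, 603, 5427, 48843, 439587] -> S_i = 67*9^i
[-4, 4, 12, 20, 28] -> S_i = -4 + 8*i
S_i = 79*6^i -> [79, 474, 2844, 17064, 102384]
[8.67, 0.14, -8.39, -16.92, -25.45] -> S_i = 8.67 + -8.53*i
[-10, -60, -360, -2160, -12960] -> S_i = -10*6^i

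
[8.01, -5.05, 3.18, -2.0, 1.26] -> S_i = 8.01*(-0.63)^i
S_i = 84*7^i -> [84, 588, 4116, 28812, 201684]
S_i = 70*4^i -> [70, 280, 1120, 4480, 17920]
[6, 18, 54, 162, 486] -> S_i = 6*3^i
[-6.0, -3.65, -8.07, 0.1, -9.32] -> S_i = Random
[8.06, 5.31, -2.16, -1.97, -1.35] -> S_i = Random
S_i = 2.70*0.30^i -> [2.7, 0.81, 0.24, 0.07, 0.02]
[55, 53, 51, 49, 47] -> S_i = 55 + -2*i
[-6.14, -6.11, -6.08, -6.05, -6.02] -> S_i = -6.14 + 0.03*i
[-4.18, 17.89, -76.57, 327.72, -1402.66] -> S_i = -4.18*(-4.28)^i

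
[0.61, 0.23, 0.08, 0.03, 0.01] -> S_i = 0.61*0.37^i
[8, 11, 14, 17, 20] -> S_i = 8 + 3*i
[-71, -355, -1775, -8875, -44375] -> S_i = -71*5^i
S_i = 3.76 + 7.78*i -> [3.76, 11.54, 19.32, 27.1, 34.88]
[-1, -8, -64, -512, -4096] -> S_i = -1*8^i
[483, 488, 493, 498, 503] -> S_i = 483 + 5*i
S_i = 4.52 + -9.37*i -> [4.52, -4.85, -14.22, -23.59, -32.96]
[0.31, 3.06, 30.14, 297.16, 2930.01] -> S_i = 0.31*9.86^i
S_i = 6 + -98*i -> [6, -92, -190, -288, -386]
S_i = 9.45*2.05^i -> [9.45, 19.37, 39.71, 81.41, 166.9]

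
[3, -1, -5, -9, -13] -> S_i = 3 + -4*i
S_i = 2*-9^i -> [2, -18, 162, -1458, 13122]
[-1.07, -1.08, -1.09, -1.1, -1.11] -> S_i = -1.07*1.01^i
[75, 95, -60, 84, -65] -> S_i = Random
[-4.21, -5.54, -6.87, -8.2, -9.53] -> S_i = -4.21 + -1.33*i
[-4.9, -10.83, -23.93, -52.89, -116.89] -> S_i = -4.90*2.21^i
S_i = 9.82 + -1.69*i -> [9.82, 8.13, 6.44, 4.75, 3.06]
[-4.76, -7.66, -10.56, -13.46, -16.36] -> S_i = -4.76 + -2.90*i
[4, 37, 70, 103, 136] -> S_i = 4 + 33*i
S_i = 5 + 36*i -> [5, 41, 77, 113, 149]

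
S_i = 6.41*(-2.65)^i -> [6.41, -16.99, 45.01, -119.29, 316.11]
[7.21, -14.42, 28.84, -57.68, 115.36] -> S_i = 7.21*(-2.00)^i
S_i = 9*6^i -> [9, 54, 324, 1944, 11664]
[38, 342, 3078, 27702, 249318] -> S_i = 38*9^i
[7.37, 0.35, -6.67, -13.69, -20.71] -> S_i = 7.37 + -7.02*i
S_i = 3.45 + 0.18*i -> [3.45, 3.63, 3.81, 3.99, 4.17]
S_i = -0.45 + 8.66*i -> [-0.45, 8.21, 16.87, 25.53, 34.19]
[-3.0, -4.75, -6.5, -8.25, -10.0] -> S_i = -3.00 + -1.75*i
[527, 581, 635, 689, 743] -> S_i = 527 + 54*i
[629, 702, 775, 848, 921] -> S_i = 629 + 73*i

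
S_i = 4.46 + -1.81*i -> [4.46, 2.65, 0.84, -0.97, -2.78]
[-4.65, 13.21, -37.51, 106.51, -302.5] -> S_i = -4.65*(-2.84)^i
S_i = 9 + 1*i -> [9, 10, 11, 12, 13]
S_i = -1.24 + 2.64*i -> [-1.24, 1.4, 4.04, 6.68, 9.32]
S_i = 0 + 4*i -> [0, 4, 8, 12, 16]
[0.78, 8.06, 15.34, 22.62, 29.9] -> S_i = 0.78 + 7.28*i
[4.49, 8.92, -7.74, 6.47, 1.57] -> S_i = Random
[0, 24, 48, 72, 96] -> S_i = 0 + 24*i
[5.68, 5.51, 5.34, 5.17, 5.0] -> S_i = 5.68 + -0.17*i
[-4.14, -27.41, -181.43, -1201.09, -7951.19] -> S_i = -4.14*6.62^i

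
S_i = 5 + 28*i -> [5, 33, 61, 89, 117]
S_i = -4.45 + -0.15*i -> [-4.45, -4.6, -4.75, -4.9, -5.05]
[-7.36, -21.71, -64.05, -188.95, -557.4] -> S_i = -7.36*2.95^i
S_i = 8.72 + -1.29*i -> [8.72, 7.43, 6.14, 4.85, 3.56]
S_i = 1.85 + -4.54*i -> [1.85, -2.69, -7.23, -11.77, -16.31]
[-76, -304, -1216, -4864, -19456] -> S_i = -76*4^i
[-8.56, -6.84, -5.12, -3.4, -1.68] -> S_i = -8.56 + 1.72*i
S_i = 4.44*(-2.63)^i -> [4.44, -11.68, 30.71, -80.77, 212.43]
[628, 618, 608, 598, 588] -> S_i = 628 + -10*i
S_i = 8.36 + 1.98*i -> [8.36, 10.34, 12.32, 14.3, 16.28]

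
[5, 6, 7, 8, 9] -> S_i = 5 + 1*i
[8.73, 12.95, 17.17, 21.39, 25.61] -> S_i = 8.73 + 4.22*i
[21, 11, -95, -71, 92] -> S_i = Random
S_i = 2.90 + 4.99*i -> [2.9, 7.89, 12.88, 17.87, 22.86]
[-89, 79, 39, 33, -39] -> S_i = Random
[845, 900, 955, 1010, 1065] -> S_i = 845 + 55*i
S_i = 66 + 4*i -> [66, 70, 74, 78, 82]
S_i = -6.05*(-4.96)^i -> [-6.05, 30.01, -148.84, 738.24, -3661.69]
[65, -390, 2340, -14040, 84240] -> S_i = 65*-6^i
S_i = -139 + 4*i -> [-139, -135, -131, -127, -123]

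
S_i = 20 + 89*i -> [20, 109, 198, 287, 376]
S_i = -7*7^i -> [-7, -49, -343, -2401, -16807]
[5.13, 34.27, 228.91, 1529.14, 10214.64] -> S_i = 5.13*6.68^i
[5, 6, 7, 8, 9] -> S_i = 5 + 1*i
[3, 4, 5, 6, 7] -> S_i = 3 + 1*i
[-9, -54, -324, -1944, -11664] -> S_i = -9*6^i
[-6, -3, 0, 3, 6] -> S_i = -6 + 3*i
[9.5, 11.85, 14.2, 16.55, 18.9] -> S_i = 9.50 + 2.35*i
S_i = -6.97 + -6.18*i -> [-6.97, -13.15, -19.33, -25.51, -31.69]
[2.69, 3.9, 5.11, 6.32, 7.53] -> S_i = 2.69 + 1.21*i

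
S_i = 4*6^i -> [4, 24, 144, 864, 5184]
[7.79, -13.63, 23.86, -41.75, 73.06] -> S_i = 7.79*(-1.75)^i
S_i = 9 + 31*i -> [9, 40, 71, 102, 133]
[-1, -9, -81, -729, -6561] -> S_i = -1*9^i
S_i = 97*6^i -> [97, 582, 3492, 20952, 125712]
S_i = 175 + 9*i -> [175, 184, 193, 202, 211]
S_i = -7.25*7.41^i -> [-7.25, -53.72, -398.08, -2949.8, -21858.02]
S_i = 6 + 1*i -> [6, 7, 8, 9, 10]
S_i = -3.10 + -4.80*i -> [-3.1, -7.9, -12.7, -17.5, -22.3]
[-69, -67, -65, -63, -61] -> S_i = -69 + 2*i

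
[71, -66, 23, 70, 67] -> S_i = Random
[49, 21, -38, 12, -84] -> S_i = Random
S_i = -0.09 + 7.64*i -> [-0.09, 7.55, 15.19, 22.83, 30.47]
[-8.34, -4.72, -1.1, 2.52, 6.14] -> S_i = -8.34 + 3.62*i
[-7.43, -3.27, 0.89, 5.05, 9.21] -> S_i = -7.43 + 4.16*i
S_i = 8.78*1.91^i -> [8.78, 16.77, 32.03, 61.18, 116.85]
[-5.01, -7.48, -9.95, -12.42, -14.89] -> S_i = -5.01 + -2.47*i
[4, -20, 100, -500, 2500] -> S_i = 4*-5^i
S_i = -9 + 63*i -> [-9, 54, 117, 180, 243]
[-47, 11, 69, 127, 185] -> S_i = -47 + 58*i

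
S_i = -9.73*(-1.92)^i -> [-9.73, 18.68, -35.87, 68.87, -132.23]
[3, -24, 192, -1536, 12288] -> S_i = 3*-8^i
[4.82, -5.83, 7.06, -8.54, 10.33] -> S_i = 4.82*(-1.21)^i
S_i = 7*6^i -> [7, 42, 252, 1512, 9072]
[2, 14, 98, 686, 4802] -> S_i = 2*7^i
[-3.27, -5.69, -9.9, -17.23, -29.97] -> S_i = -3.27*1.74^i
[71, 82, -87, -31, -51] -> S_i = Random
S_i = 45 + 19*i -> [45, 64, 83, 102, 121]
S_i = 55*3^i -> [55, 165, 495, 1485, 4455]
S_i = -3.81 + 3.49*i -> [-3.81, -0.32, 3.17, 6.66, 10.15]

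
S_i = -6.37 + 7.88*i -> [-6.37, 1.51, 9.39, 17.27, 25.15]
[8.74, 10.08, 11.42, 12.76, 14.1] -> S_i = 8.74 + 1.34*i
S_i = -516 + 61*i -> [-516, -455, -394, -333, -272]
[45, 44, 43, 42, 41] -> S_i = 45 + -1*i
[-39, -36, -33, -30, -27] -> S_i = -39 + 3*i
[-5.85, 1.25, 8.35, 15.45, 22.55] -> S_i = -5.85 + 7.10*i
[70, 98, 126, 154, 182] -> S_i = 70 + 28*i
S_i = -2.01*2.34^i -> [-2.01, -4.7, -11.01, -25.75, -60.26]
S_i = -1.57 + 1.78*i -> [-1.57, 0.21, 1.99, 3.77, 5.55]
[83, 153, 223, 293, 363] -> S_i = 83 + 70*i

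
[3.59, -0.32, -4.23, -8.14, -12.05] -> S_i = 3.59 + -3.91*i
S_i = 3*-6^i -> [3, -18, 108, -648, 3888]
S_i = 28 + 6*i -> [28, 34, 40, 46, 52]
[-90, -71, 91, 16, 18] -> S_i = Random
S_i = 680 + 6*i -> [680, 686, 692, 698, 704]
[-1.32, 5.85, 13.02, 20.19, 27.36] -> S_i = -1.32 + 7.17*i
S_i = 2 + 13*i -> [2, 15, 28, 41, 54]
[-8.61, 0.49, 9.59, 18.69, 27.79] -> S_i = -8.61 + 9.10*i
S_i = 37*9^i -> [37, 333, 2997, 26973, 242757]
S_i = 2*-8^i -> [2, -16, 128, -1024, 8192]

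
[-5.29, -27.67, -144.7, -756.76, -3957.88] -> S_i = -5.29*5.23^i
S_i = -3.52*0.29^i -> [-3.52, -1.02, -0.3, -0.09, -0.02]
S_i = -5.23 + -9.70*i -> [-5.23, -14.93, -24.63, -34.33, -44.03]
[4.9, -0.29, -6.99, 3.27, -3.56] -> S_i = Random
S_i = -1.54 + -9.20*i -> [-1.54, -10.74, -19.94, -29.14, -38.34]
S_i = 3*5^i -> [3, 15, 75, 375, 1875]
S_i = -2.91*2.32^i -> [-2.91, -6.75, -15.66, -36.34, -84.3]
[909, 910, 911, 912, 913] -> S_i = 909 + 1*i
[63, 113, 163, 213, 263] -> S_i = 63 + 50*i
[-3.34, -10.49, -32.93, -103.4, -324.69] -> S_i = -3.34*3.14^i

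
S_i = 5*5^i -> [5, 25, 125, 625, 3125]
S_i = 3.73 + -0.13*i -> [3.73, 3.6, 3.47, 3.34, 3.21]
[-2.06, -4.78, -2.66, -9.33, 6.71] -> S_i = Random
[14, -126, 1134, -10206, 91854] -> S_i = 14*-9^i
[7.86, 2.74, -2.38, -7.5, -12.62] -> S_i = 7.86 + -5.12*i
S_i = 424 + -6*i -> [424, 418, 412, 406, 400]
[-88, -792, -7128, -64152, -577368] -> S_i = -88*9^i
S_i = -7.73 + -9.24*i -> [-7.73, -16.97, -26.21, -35.45, -44.69]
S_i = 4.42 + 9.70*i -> [4.42, 14.12, 23.82, 33.52, 43.22]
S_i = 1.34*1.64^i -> [1.34, 2.2, 3.6, 5.91, 9.69]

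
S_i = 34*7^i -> [34, 238, 1666, 11662, 81634]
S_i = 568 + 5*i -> [568, 573, 578, 583, 588]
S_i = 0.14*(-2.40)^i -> [0.14, -0.34, 0.81, -1.94, 4.64]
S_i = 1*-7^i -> [1, -7, 49, -343, 2401]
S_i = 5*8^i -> [5, 40, 320, 2560, 20480]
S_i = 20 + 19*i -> [20, 39, 58, 77, 96]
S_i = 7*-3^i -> [7, -21, 63, -189, 567]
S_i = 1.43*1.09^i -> [1.43, 1.56, 1.7, 1.85, 2.02]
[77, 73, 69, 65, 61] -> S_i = 77 + -4*i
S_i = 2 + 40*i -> [2, 42, 82, 122, 162]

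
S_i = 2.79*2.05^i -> [2.79, 5.72, 11.72, 24.04, 49.27]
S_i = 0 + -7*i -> [0, -7, -14, -21, -28]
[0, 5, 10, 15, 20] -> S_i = 0 + 5*i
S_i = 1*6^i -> [1, 6, 36, 216, 1296]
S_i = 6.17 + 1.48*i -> [6.17, 7.65, 9.13, 10.61, 12.09]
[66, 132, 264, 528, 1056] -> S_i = 66*2^i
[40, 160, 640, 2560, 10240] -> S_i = 40*4^i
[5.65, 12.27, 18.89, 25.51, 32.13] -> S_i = 5.65 + 6.62*i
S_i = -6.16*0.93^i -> [-6.16, -5.73, -5.33, -4.95, -4.61]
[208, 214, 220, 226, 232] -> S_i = 208 + 6*i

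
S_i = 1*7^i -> [1, 7, 49, 343, 2401]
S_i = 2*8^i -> [2, 16, 128, 1024, 8192]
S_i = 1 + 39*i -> [1, 40, 79, 118, 157]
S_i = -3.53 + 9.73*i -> [-3.53, 6.2, 15.93, 25.66, 35.39]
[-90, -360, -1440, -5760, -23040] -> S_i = -90*4^i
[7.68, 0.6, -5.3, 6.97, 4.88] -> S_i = Random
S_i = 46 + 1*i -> [46, 47, 48, 49, 50]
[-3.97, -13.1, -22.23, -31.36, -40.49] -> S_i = -3.97 + -9.13*i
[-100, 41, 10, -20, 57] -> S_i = Random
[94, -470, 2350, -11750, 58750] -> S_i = 94*-5^i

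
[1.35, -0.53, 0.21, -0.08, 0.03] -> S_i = 1.35*(-0.39)^i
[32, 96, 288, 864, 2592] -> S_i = 32*3^i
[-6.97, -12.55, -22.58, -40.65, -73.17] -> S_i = -6.97*1.80^i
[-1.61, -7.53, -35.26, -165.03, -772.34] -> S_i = -1.61*4.68^i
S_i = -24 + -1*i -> [-24, -25, -26, -27, -28]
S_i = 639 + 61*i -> [639, 700, 761, 822, 883]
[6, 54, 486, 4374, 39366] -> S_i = 6*9^i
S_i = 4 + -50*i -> [4, -46, -96, -146, -196]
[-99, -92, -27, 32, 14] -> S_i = Random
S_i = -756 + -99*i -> [-756, -855, -954, -1053, -1152]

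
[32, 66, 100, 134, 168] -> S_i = 32 + 34*i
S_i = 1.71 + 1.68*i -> [1.71, 3.39, 5.07, 6.75, 8.43]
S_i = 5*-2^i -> [5, -10, 20, -40, 80]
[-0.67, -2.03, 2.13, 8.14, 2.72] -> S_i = Random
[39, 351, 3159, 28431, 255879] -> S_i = 39*9^i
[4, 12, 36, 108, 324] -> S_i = 4*3^i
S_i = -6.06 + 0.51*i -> [-6.06, -5.55, -5.04, -4.53, -4.02]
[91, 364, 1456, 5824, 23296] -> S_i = 91*4^i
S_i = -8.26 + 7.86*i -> [-8.26, -0.4, 7.46, 15.32, 23.18]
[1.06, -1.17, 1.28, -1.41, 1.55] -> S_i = 1.06*(-1.10)^i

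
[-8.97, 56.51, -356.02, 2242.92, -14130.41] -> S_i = -8.97*(-6.30)^i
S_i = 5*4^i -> [5, 20, 80, 320, 1280]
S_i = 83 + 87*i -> [83, 170, 257, 344, 431]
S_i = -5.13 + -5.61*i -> [-5.13, -10.74, -16.35, -21.96, -27.57]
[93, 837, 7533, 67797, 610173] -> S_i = 93*9^i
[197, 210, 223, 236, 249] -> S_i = 197 + 13*i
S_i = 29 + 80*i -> [29, 109, 189, 269, 349]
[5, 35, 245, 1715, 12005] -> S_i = 5*7^i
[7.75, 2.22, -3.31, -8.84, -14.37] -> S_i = 7.75 + -5.53*i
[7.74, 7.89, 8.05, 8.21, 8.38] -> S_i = 7.74*1.02^i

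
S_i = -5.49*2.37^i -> [-5.49, -13.01, -30.84, -73.08, -173.21]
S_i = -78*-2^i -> [-78, 156, -312, 624, -1248]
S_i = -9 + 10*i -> [-9, 1, 11, 21, 31]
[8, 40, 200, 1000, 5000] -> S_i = 8*5^i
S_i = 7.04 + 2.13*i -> [7.04, 9.17, 11.3, 13.43, 15.56]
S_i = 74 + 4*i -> [74, 78, 82, 86, 90]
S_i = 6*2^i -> [6, 12, 24, 48, 96]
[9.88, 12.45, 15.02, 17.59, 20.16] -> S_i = 9.88 + 2.57*i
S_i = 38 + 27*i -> [38, 65, 92, 119, 146]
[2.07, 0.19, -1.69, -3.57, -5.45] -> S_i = 2.07 + -1.88*i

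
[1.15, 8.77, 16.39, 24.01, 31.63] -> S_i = 1.15 + 7.62*i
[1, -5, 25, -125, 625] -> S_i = 1*-5^i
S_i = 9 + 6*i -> [9, 15, 21, 27, 33]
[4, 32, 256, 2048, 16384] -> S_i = 4*8^i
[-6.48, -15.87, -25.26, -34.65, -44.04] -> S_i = -6.48 + -9.39*i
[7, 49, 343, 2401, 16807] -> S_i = 7*7^i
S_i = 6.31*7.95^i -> [6.31, 50.16, 398.81, 3170.52, 25205.65]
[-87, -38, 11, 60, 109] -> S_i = -87 + 49*i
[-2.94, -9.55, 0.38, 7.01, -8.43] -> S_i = Random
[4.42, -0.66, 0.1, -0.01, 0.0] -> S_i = 4.42*(-0.15)^i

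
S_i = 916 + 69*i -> [916, 985, 1054, 1123, 1192]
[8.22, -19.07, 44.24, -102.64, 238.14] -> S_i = 8.22*(-2.32)^i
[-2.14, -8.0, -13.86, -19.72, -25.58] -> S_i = -2.14 + -5.86*i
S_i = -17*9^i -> [-17, -153, -1377, -12393, -111537]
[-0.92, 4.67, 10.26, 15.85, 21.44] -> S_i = -0.92 + 5.59*i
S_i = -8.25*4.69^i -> [-8.25, -38.69, -181.47, -851.08, -3991.58]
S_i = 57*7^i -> [57, 399, 2793, 19551, 136857]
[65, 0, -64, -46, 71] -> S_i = Random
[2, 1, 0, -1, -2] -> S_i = 2 + -1*i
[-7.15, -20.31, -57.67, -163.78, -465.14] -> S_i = -7.15*2.84^i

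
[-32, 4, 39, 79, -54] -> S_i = Random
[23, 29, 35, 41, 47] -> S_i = 23 + 6*i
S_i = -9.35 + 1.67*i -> [-9.35, -7.68, -6.01, -4.34, -2.67]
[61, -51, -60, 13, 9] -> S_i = Random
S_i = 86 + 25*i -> [86, 111, 136, 161, 186]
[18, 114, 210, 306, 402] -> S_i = 18 + 96*i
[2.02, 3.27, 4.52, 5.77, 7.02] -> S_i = 2.02 + 1.25*i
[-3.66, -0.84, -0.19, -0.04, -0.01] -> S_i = -3.66*0.23^i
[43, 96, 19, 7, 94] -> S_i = Random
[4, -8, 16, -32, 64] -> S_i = 4*-2^i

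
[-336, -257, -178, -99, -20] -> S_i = -336 + 79*i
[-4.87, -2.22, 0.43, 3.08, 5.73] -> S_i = -4.87 + 2.65*i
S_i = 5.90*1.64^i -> [5.9, 9.68, 15.87, 26.02, 42.68]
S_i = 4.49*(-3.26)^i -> [4.49, -14.64, 47.72, -155.56, 507.13]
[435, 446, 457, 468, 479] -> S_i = 435 + 11*i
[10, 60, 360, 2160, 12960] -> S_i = 10*6^i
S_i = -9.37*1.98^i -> [-9.37, -18.55, -36.73, -72.73, -144.01]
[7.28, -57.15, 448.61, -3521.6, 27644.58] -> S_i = 7.28*(-7.85)^i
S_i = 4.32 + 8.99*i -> [4.32, 13.31, 22.3, 31.29, 40.28]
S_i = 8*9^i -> [8, 72, 648, 5832, 52488]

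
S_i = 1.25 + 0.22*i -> [1.25, 1.47, 1.69, 1.91, 2.13]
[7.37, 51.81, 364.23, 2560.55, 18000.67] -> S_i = 7.37*7.03^i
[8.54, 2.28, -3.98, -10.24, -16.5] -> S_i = 8.54 + -6.26*i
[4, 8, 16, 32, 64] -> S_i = 4*2^i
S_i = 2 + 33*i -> [2, 35, 68, 101, 134]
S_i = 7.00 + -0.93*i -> [7.0, 6.07, 5.14, 4.21, 3.28]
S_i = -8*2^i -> [-8, -16, -32, -64, -128]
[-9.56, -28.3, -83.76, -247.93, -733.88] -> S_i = -9.56*2.96^i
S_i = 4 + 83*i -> [4, 87, 170, 253, 336]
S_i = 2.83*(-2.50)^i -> [2.83, -7.08, 17.69, -44.22, 110.55]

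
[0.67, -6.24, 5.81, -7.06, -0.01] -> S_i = Random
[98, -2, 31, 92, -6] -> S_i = Random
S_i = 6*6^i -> [6, 36, 216, 1296, 7776]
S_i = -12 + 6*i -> [-12, -6, 0, 6, 12]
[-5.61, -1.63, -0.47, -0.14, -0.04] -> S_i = -5.61*0.29^i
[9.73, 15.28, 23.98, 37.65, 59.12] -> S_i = 9.73*1.57^i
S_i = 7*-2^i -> [7, -14, 28, -56, 112]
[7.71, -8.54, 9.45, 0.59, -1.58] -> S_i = Random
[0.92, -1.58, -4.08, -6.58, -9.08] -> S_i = 0.92 + -2.50*i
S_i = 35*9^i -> [35, 315, 2835, 25515, 229635]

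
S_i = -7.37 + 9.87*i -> [-7.37, 2.5, 12.37, 22.24, 32.11]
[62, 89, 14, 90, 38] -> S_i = Random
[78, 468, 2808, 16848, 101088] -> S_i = 78*6^i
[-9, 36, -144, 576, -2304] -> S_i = -9*-4^i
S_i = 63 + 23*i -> [63, 86, 109, 132, 155]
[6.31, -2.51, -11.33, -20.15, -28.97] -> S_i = 6.31 + -8.82*i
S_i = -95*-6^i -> [-95, 570, -3420, 20520, -123120]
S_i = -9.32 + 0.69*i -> [-9.32, -8.63, -7.94, -7.25, -6.56]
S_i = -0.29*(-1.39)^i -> [-0.29, 0.4, -0.56, 0.78, -1.08]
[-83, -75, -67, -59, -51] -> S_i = -83 + 8*i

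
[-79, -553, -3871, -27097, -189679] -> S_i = -79*7^i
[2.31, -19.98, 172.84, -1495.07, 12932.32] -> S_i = 2.31*(-8.65)^i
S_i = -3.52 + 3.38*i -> [-3.52, -0.14, 3.24, 6.62, 10.0]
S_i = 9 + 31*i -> [9, 40, 71, 102, 133]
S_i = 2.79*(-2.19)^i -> [2.79, -6.11, 13.38, -29.3, 64.18]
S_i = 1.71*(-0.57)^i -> [1.71, -0.97, 0.56, -0.32, 0.18]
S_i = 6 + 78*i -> [6, 84, 162, 240, 318]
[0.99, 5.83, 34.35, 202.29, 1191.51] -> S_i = 0.99*5.89^i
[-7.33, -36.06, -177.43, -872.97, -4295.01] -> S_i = -7.33*4.92^i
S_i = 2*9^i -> [2, 18, 162, 1458, 13122]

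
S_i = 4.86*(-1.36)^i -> [4.86, -6.61, 8.99, -12.23, 16.63]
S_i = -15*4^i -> [-15, -60, -240, -960, -3840]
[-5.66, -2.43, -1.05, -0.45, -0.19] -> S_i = -5.66*0.43^i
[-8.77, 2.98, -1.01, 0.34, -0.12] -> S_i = -8.77*(-0.34)^i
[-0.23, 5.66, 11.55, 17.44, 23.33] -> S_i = -0.23 + 5.89*i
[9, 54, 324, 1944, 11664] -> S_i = 9*6^i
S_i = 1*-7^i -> [1, -7, 49, -343, 2401]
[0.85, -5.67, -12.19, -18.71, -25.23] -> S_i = 0.85 + -6.52*i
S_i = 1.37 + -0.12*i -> [1.37, 1.25, 1.13, 1.01, 0.89]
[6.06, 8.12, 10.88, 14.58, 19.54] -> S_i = 6.06*1.34^i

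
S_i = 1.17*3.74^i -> [1.17, 4.38, 16.37, 61.21, 228.91]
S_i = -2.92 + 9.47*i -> [-2.92, 6.55, 16.02, 25.49, 34.96]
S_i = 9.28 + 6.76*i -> [9.28, 16.04, 22.8, 29.56, 36.32]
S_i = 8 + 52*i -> [8, 60, 112, 164, 216]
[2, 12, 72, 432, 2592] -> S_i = 2*6^i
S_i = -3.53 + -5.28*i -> [-3.53, -8.81, -14.09, -19.37, -24.65]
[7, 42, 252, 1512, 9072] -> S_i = 7*6^i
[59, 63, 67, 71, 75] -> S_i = 59 + 4*i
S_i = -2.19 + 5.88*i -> [-2.19, 3.69, 9.57, 15.45, 21.33]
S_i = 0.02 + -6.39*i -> [0.02, -6.37, -12.76, -19.15, -25.54]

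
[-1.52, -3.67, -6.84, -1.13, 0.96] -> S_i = Random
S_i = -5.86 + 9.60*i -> [-5.86, 3.74, 13.34, 22.94, 32.54]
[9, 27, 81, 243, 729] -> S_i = 9*3^i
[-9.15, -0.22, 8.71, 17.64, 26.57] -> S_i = -9.15 + 8.93*i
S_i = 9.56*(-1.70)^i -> [9.56, -16.25, 27.63, -46.97, 79.85]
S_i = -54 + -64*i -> [-54, -118, -182, -246, -310]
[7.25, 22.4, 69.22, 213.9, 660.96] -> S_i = 7.25*3.09^i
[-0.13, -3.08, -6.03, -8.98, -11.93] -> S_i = -0.13 + -2.95*i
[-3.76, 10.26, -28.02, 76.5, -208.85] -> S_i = -3.76*(-2.73)^i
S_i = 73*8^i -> [73, 584, 4672, 37376, 299008]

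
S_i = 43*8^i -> [43, 344, 2752, 22016, 176128]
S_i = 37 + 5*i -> [37, 42, 47, 52, 57]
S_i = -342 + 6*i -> [-342, -336, -330, -324, -318]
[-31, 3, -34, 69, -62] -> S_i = Random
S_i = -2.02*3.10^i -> [-2.02, -6.26, -19.41, -60.18, -186.55]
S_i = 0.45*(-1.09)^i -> [0.45, -0.49, 0.53, -0.58, 0.64]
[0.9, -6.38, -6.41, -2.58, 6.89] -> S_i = Random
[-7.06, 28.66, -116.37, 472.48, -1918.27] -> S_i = -7.06*(-4.06)^i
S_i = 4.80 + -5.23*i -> [4.8, -0.43, -5.66, -10.89, -16.12]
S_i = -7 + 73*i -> [-7, 66, 139, 212, 285]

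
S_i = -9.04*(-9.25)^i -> [-9.04, 83.62, -773.48, 7154.74, -66181.31]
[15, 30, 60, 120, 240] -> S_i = 15*2^i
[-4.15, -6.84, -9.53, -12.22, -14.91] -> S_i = -4.15 + -2.69*i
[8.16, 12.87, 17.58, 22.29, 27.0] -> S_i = 8.16 + 4.71*i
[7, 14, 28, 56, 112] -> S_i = 7*2^i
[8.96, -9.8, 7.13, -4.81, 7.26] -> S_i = Random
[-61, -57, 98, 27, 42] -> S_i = Random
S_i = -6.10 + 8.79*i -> [-6.1, 2.69, 11.48, 20.27, 29.06]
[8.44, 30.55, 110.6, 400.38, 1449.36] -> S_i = 8.44*3.62^i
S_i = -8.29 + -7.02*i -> [-8.29, -15.31, -22.33, -29.35, -36.37]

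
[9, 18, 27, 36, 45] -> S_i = 9 + 9*i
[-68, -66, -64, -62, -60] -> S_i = -68 + 2*i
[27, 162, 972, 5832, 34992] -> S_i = 27*6^i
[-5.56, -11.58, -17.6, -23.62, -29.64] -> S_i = -5.56 + -6.02*i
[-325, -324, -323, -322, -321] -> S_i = -325 + 1*i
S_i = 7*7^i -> [7, 49, 343, 2401, 16807]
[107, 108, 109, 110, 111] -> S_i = 107 + 1*i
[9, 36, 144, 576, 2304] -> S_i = 9*4^i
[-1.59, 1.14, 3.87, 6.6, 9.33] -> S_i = -1.59 + 2.73*i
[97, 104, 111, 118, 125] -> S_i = 97 + 7*i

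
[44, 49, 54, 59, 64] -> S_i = 44 + 5*i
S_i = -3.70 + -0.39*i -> [-3.7, -4.09, -4.48, -4.87, -5.26]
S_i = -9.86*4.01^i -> [-9.86, -39.54, -158.55, -635.78, -2549.5]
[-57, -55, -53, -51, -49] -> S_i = -57 + 2*i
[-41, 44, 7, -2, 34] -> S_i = Random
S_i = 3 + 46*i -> [3, 49, 95, 141, 187]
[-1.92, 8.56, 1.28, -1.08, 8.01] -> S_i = Random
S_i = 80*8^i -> [80, 640, 5120, 40960, 327680]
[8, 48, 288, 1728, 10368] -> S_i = 8*6^i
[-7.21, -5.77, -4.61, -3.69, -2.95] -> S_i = -7.21*0.80^i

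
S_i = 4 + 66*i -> [4, 70, 136, 202, 268]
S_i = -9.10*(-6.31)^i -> [-9.1, 57.42, -362.33, 2286.28, -14426.43]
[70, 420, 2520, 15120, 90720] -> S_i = 70*6^i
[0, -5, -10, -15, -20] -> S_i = 0 + -5*i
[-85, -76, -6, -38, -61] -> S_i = Random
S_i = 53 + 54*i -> [53, 107, 161, 215, 269]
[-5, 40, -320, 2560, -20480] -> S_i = -5*-8^i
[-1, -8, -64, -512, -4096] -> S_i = -1*8^i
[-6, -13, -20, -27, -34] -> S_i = -6 + -7*i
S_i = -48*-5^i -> [-48, 240, -1200, 6000, -30000]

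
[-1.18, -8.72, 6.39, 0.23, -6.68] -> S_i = Random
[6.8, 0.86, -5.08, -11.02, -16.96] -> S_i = 6.80 + -5.94*i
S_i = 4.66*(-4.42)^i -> [4.66, -20.6, 91.04, -402.4, 1778.59]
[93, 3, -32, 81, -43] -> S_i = Random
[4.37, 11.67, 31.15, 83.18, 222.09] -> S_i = 4.37*2.67^i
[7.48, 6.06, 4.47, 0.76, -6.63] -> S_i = Random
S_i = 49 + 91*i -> [49, 140, 231, 322, 413]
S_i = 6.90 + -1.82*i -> [6.9, 5.08, 3.26, 1.44, -0.38]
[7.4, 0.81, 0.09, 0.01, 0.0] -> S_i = 7.40*0.11^i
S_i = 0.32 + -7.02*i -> [0.32, -6.7, -13.72, -20.74, -27.76]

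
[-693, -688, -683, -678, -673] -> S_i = -693 + 5*i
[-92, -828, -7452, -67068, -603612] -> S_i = -92*9^i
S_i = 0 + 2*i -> [0, 2, 4, 6, 8]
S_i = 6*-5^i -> [6, -30, 150, -750, 3750]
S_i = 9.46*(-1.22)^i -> [9.46, -11.54, 14.08, -17.18, 20.96]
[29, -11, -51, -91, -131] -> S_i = 29 + -40*i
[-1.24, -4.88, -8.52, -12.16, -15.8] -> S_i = -1.24 + -3.64*i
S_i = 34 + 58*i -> [34, 92, 150, 208, 266]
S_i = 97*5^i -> [97, 485, 2425, 12125, 60625]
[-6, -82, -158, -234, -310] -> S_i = -6 + -76*i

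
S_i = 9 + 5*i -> [9, 14, 19, 24, 29]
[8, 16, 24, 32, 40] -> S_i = 8 + 8*i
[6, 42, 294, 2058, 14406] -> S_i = 6*7^i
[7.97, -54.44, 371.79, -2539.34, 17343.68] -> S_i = 7.97*(-6.83)^i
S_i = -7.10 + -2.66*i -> [-7.1, -9.76, -12.42, -15.08, -17.74]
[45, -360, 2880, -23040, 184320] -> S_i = 45*-8^i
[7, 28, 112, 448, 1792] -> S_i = 7*4^i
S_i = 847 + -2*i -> [847, 845, 843, 841, 839]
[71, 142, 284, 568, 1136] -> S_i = 71*2^i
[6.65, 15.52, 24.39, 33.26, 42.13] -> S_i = 6.65 + 8.87*i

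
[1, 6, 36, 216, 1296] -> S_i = 1*6^i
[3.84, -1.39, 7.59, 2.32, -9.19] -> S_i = Random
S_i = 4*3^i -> [4, 12, 36, 108, 324]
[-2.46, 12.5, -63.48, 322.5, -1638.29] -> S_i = -2.46*(-5.08)^i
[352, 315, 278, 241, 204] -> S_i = 352 + -37*i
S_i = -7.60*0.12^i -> [-7.6, -0.91, -0.11, -0.01, -0.0]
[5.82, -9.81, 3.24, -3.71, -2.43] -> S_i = Random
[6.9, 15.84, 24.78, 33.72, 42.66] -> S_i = 6.90 + 8.94*i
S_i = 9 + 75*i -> [9, 84, 159, 234, 309]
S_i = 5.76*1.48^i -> [5.76, 8.52, 12.62, 18.67, 27.64]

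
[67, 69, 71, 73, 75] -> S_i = 67 + 2*i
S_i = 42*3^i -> [42, 126, 378, 1134, 3402]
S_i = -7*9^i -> [-7, -63, -567, -5103, -45927]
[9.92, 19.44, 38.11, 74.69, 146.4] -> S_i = 9.92*1.96^i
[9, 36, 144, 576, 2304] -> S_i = 9*4^i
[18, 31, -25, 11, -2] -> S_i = Random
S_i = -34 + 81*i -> [-34, 47, 128, 209, 290]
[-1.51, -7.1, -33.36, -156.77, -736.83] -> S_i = -1.51*4.70^i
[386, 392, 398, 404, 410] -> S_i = 386 + 6*i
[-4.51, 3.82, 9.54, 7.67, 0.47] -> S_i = Random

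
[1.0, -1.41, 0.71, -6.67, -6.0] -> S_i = Random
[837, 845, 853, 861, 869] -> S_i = 837 + 8*i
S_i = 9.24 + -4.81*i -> [9.24, 4.43, -0.38, -5.19, -10.0]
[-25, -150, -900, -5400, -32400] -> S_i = -25*6^i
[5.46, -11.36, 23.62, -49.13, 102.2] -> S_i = 5.46*(-2.08)^i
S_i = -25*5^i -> [-25, -125, -625, -3125, -15625]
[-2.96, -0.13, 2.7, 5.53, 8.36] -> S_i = -2.96 + 2.83*i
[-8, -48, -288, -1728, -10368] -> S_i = -8*6^i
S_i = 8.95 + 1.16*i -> [8.95, 10.11, 11.27, 12.43, 13.59]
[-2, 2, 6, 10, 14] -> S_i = -2 + 4*i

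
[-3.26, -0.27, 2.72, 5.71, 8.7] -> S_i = -3.26 + 2.99*i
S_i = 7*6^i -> [7, 42, 252, 1512, 9072]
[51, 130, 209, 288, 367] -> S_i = 51 + 79*i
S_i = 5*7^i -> [5, 35, 245, 1715, 12005]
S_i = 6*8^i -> [6, 48, 384, 3072, 24576]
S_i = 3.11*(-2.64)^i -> [3.11, -8.21, 21.68, -57.22, 151.07]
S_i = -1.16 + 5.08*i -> [-1.16, 3.92, 9.0, 14.08, 19.16]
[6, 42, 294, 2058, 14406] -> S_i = 6*7^i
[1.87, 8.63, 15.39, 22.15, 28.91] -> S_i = 1.87 + 6.76*i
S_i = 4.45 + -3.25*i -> [4.45, 1.2, -2.05, -5.3, -8.55]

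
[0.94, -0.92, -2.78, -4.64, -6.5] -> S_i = 0.94 + -1.86*i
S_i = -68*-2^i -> [-68, 136, -272, 544, -1088]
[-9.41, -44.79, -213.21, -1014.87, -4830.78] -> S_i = -9.41*4.76^i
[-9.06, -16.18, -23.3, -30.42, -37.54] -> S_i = -9.06 + -7.12*i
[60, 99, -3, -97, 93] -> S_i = Random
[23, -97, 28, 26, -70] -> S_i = Random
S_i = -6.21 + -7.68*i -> [-6.21, -13.89, -21.57, -29.25, -36.93]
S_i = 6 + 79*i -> [6, 85, 164, 243, 322]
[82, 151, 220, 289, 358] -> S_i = 82 + 69*i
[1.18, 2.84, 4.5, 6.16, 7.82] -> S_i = 1.18 + 1.66*i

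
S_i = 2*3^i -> [2, 6, 18, 54, 162]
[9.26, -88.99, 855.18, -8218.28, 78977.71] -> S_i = 9.26*(-9.61)^i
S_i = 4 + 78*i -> [4, 82, 160, 238, 316]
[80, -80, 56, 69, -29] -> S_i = Random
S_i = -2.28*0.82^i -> [-2.28, -1.87, -1.53, -1.26, -1.03]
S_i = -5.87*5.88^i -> [-5.87, -34.52, -202.95, -1193.36, -7016.93]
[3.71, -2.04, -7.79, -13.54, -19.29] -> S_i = 3.71 + -5.75*i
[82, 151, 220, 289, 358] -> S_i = 82 + 69*i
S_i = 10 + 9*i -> [10, 19, 28, 37, 46]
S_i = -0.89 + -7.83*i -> [-0.89, -8.72, -16.55, -24.38, -32.21]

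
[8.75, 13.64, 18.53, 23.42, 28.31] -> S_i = 8.75 + 4.89*i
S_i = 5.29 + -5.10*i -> [5.29, 0.19, -4.91, -10.01, -15.11]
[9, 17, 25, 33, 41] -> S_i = 9 + 8*i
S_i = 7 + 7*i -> [7, 14, 21, 28, 35]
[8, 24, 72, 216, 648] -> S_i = 8*3^i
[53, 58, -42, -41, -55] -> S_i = Random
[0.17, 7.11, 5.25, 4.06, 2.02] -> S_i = Random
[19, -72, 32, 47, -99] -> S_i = Random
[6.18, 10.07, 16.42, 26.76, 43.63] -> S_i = 6.18*1.63^i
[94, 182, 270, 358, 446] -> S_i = 94 + 88*i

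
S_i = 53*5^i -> [53, 265, 1325, 6625, 33125]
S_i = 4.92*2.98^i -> [4.92, 14.66, 43.69, 130.2, 388.0]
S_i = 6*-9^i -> [6, -54, 486, -4374, 39366]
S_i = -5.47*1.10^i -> [-5.47, -6.02, -6.62, -7.28, -8.01]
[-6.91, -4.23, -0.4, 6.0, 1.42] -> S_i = Random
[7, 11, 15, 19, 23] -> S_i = 7 + 4*i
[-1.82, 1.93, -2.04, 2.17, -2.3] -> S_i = -1.82*(-1.06)^i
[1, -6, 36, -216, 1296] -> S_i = 1*-6^i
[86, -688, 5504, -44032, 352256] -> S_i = 86*-8^i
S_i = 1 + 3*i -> [1, 4, 7, 10, 13]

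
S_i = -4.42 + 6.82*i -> [-4.42, 2.4, 9.22, 16.04, 22.86]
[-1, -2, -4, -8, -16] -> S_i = -1*2^i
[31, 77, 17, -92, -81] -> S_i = Random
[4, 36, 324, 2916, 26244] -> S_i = 4*9^i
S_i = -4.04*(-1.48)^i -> [-4.04, 5.98, -8.85, 13.1, -19.38]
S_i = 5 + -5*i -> [5, 0, -5, -10, -15]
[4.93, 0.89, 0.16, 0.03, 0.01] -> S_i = 4.93*0.18^i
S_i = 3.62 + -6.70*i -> [3.62, -3.08, -9.78, -16.48, -23.18]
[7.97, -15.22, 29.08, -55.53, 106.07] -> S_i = 7.97*(-1.91)^i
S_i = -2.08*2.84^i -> [-2.08, -5.91, -16.78, -47.65, -135.31]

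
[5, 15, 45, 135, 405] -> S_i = 5*3^i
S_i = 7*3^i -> [7, 21, 63, 189, 567]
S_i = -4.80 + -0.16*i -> [-4.8, -4.96, -5.12, -5.28, -5.44]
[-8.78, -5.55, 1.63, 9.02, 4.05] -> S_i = Random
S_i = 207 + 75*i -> [207, 282, 357, 432, 507]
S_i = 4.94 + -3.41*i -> [4.94, 1.53, -1.88, -5.29, -8.7]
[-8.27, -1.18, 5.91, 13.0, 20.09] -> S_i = -8.27 + 7.09*i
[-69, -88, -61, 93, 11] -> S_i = Random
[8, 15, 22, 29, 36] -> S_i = 8 + 7*i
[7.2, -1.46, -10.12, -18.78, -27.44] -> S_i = 7.20 + -8.66*i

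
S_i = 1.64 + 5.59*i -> [1.64, 7.23, 12.82, 18.41, 24.0]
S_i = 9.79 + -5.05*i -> [9.79, 4.74, -0.31, -5.36, -10.41]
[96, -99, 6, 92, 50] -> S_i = Random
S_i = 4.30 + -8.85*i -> [4.3, -4.55, -13.4, -22.25, -31.1]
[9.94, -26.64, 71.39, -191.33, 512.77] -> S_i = 9.94*(-2.68)^i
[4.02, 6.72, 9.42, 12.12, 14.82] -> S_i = 4.02 + 2.70*i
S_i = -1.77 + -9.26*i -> [-1.77, -11.03, -20.29, -29.55, -38.81]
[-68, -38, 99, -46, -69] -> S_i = Random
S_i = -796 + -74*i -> [-796, -870, -944, -1018, -1092]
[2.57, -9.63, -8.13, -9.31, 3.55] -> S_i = Random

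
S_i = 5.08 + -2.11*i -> [5.08, 2.97, 0.86, -1.25, -3.36]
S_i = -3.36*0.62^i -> [-3.36, -2.08, -1.29, -0.8, -0.5]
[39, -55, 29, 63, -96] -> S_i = Random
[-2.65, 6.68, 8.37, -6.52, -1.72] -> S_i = Random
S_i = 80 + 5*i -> [80, 85, 90, 95, 100]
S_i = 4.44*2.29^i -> [4.44, 10.17, 23.28, 53.32, 122.1]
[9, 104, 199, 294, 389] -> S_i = 9 + 95*i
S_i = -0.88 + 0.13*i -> [-0.88, -0.75, -0.62, -0.49, -0.36]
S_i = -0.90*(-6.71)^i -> [-0.9, 6.04, -40.52, 271.9, -1824.45]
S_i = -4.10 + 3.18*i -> [-4.1, -0.92, 2.26, 5.44, 8.62]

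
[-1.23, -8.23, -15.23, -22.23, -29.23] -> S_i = -1.23 + -7.00*i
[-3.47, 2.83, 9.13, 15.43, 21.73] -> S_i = -3.47 + 6.30*i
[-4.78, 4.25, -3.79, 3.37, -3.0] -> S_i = -4.78*(-0.89)^i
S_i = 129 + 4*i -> [129, 133, 137, 141, 145]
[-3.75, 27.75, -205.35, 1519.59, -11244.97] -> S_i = -3.75*(-7.40)^i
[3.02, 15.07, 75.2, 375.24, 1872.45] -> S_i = 3.02*4.99^i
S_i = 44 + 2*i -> [44, 46, 48, 50, 52]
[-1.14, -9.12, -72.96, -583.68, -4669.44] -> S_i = -1.14*8.00^i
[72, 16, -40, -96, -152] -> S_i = 72 + -56*i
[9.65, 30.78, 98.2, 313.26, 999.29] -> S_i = 9.65*3.19^i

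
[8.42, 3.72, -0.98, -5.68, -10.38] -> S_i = 8.42 + -4.70*i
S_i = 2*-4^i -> [2, -8, 32, -128, 512]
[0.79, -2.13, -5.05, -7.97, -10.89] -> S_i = 0.79 + -2.92*i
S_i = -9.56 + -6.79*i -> [-9.56, -16.35, -23.14, -29.93, -36.72]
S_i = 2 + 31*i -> [2, 33, 64, 95, 126]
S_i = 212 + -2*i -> [212, 210, 208, 206, 204]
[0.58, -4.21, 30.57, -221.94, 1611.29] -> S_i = 0.58*(-7.26)^i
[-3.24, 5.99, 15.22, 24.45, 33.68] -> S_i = -3.24 + 9.23*i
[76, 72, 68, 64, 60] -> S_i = 76 + -4*i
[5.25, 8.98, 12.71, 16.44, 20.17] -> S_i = 5.25 + 3.73*i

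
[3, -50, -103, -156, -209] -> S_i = 3 + -53*i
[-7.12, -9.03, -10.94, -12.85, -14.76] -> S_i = -7.12 + -1.91*i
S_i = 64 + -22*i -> [64, 42, 20, -2, -24]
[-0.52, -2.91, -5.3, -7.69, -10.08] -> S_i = -0.52 + -2.39*i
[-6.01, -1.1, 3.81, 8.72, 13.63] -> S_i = -6.01 + 4.91*i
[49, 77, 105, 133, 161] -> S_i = 49 + 28*i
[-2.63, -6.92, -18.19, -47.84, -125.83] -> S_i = -2.63*2.63^i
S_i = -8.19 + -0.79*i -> [-8.19, -8.98, -9.77, -10.56, -11.35]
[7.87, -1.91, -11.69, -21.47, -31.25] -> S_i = 7.87 + -9.78*i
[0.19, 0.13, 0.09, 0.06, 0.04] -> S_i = 0.19*0.69^i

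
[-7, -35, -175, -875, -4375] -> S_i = -7*5^i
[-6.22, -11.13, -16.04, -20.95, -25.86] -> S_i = -6.22 + -4.91*i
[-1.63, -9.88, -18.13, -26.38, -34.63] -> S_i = -1.63 + -8.25*i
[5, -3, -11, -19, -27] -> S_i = 5 + -8*i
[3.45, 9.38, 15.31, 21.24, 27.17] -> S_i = 3.45 + 5.93*i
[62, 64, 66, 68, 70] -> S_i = 62 + 2*i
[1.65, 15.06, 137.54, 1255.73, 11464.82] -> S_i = 1.65*9.13^i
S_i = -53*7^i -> [-53, -371, -2597, -18179, -127253]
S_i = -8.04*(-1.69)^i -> [-8.04, 13.59, -22.96, 38.81, -65.58]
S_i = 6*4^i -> [6, 24, 96, 384, 1536]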